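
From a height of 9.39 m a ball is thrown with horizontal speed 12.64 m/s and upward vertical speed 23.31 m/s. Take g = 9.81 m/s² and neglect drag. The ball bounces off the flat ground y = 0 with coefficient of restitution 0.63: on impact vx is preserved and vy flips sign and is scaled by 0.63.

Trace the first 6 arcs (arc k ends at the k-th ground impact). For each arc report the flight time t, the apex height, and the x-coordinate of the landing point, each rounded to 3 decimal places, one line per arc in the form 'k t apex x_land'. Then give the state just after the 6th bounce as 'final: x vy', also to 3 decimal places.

1 5.126 37.084 64.790
2 3.465 14.719 108.581
3 2.183 5.842 136.170
4 1.375 2.319 153.551
5 0.866 0.920 164.501
6 0.546 0.365 171.400
final: 171.400 1.686

Arc 1: start y=9.390, vy=23.310 → t=5.126, apex=37.084, x_land=64.790, impact vy=-26.974
  bounce: vy ← 0.63·26.974 = 16.994
Arc 2: start y=0.000, vy=16.994 → t=3.465, apex=14.719, x_land=108.581, impact vy=-16.994
  bounce: vy ← 0.63·16.994 = 10.706
Arc 3: start y=0.000, vy=10.706 → t=2.183, apex=5.842, x_land=136.170, impact vy=-10.706
  bounce: vy ← 0.63·10.706 = 6.745
Arc 4: start y=0.000, vy=6.745 → t=1.375, apex=2.319, x_land=153.551, impact vy=-6.745
  bounce: vy ← 0.63·6.745 = 4.249
Arc 5: start y=0.000, vy=4.249 → t=0.866, apex=0.920, x_land=164.501, impact vy=-4.249
  bounce: vy ← 0.63·4.249 = 2.677
Arc 6: start y=0.000, vy=2.677 → t=0.546, apex=0.365, x_land=171.400, impact vy=-2.677
  bounce: vy ← 0.63·2.677 = 1.686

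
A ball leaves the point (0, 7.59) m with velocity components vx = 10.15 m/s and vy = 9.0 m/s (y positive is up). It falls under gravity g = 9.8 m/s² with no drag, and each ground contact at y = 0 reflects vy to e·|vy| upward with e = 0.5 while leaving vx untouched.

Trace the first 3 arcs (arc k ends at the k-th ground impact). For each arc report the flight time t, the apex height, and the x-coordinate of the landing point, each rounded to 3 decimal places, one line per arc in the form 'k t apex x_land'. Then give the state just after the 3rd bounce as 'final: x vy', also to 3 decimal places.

1 2.465 11.723 25.021
2 1.547 2.931 40.720
3 0.773 0.733 48.570
final: 48.570 1.895

Arc 1: start y=7.590, vy=9.000 → t=2.465, apex=11.723, x_land=25.021, impact vy=-15.158
  bounce: vy ← 0.5·15.158 = 7.579
Arc 2: start y=0.000, vy=7.579 → t=1.547, apex=2.931, x_land=40.720, impact vy=-7.579
  bounce: vy ← 0.5·7.579 = 3.789
Arc 3: start y=0.000, vy=3.789 → t=0.773, apex=0.733, x_land=48.570, impact vy=-3.789
  bounce: vy ← 0.5·3.789 = 1.895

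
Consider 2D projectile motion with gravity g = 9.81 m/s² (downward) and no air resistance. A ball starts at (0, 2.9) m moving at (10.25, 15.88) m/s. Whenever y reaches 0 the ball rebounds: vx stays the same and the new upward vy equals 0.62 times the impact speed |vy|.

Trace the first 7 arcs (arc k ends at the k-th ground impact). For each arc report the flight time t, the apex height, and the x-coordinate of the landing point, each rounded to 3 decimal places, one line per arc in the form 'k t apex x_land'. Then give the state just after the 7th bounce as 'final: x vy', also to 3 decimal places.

Arc 1: start y=2.900, vy=15.880 → t=3.411, apex=15.753, x_land=34.961, impact vy=-17.580
  bounce: vy ← 0.62·17.580 = 10.900
Arc 2: start y=0.000, vy=10.900 → t=2.222, apex=6.055, x_land=57.739, impact vy=-10.900
  bounce: vy ← 0.62·10.900 = 6.758
Arc 3: start y=0.000, vy=6.758 → t=1.378, apex=2.328, x_land=71.861, impact vy=-6.758
  bounce: vy ← 0.62·6.758 = 4.190
Arc 4: start y=0.000, vy=4.190 → t=0.854, apex=0.895, x_land=80.617, impact vy=-4.190
  bounce: vy ← 0.62·4.190 = 2.598
Arc 5: start y=0.000, vy=2.598 → t=0.530, apex=0.344, x_land=86.045, impact vy=-2.598
  bounce: vy ← 0.62·2.598 = 1.611
Arc 6: start y=0.000, vy=1.611 → t=0.328, apex=0.132, x_land=89.411, impact vy=-1.611
  bounce: vy ← 0.62·1.611 = 0.999
Arc 7: start y=0.000, vy=0.999 → t=0.204, apex=0.051, x_land=91.497, impact vy=-0.999
  bounce: vy ← 0.62·0.999 = 0.619

1 3.411 15.753 34.961
2 2.222 6.055 57.739
3 1.378 2.328 71.861
4 0.854 0.895 80.617
5 0.530 0.344 86.045
6 0.328 0.132 89.411
7 0.204 0.051 91.497
final: 91.497 0.619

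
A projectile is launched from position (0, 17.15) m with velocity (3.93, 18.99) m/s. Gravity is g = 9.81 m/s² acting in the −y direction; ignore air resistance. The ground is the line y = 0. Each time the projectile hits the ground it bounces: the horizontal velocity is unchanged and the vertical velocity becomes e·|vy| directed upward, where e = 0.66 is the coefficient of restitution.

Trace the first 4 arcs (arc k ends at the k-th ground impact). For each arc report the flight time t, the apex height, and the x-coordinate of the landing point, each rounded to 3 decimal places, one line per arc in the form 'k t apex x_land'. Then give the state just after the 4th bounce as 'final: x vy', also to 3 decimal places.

1 4.627 35.530 18.185
2 3.553 15.477 32.147
3 2.345 6.742 41.362
4 1.548 2.937 47.444
final: 47.444 5.010

Arc 1: start y=17.150, vy=18.990 → t=4.627, apex=35.530, x_land=18.185, impact vy=-26.403
  bounce: vy ← 0.66·26.403 = 17.426
Arc 2: start y=0.000, vy=17.426 → t=3.553, apex=15.477, x_land=32.147, impact vy=-17.426
  bounce: vy ← 0.66·17.426 = 11.501
Arc 3: start y=0.000, vy=11.501 → t=2.345, apex=6.742, x_land=41.362, impact vy=-11.501
  bounce: vy ← 0.66·11.501 = 7.591
Arc 4: start y=0.000, vy=7.591 → t=1.548, apex=2.937, x_land=47.444, impact vy=-7.591
  bounce: vy ← 0.66·7.591 = 5.010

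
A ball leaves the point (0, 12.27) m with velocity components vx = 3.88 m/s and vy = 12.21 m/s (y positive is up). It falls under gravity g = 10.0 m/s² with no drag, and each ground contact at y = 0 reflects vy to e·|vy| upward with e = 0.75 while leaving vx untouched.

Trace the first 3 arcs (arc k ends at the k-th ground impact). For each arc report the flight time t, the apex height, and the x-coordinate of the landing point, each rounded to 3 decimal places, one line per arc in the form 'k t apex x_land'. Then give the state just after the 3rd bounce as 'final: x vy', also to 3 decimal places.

Arc 1: start y=12.270, vy=12.210 → t=3.207, apex=19.724, x_land=12.444, impact vy=-19.862
  bounce: vy ← 0.75·19.862 = 14.896
Arc 2: start y=0.000, vy=14.896 → t=2.979, apex=11.095, x_land=24.003, impact vy=-14.896
  bounce: vy ← 0.75·14.896 = 11.172
Arc 3: start y=0.000, vy=11.172 → t=2.234, apex=6.241, x_land=32.673, impact vy=-11.172
  bounce: vy ← 0.75·11.172 = 8.379

1 3.207 19.724 12.444
2 2.979 11.095 24.003
3 2.234 6.241 32.673
final: 32.673 8.379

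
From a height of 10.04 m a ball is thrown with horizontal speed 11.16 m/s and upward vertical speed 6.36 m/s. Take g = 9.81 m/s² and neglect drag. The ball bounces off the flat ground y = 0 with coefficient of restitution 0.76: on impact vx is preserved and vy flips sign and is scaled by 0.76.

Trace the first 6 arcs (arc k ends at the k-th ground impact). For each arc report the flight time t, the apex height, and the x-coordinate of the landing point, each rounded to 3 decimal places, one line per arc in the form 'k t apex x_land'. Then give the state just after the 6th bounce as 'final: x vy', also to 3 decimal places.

1 2.219 12.102 24.765
2 2.388 6.990 51.409
3 1.815 4.037 71.659
4 1.379 2.332 87.049
5 1.048 1.347 98.746
6 0.797 0.778 107.635
final: 107.635 2.969

Arc 1: start y=10.040, vy=6.360 → t=2.219, apex=12.102, x_land=24.765, impact vy=-15.409
  bounce: vy ← 0.76·15.409 = 11.711
Arc 2: start y=0.000, vy=11.711 → t=2.388, apex=6.990, x_land=51.409, impact vy=-11.711
  bounce: vy ← 0.76·11.711 = 8.900
Arc 3: start y=0.000, vy=8.900 → t=1.815, apex=4.037, x_land=71.659, impact vy=-8.900
  bounce: vy ← 0.76·8.900 = 6.764
Arc 4: start y=0.000, vy=6.764 → t=1.379, apex=2.332, x_land=87.049, impact vy=-6.764
  bounce: vy ← 0.76·6.764 = 5.141
Arc 5: start y=0.000, vy=5.141 → t=1.048, apex=1.347, x_land=98.746, impact vy=-5.141
  bounce: vy ← 0.76·5.141 = 3.907
Arc 6: start y=0.000, vy=3.907 → t=0.797, apex=0.778, x_land=107.635, impact vy=-3.907
  bounce: vy ← 0.76·3.907 = 2.969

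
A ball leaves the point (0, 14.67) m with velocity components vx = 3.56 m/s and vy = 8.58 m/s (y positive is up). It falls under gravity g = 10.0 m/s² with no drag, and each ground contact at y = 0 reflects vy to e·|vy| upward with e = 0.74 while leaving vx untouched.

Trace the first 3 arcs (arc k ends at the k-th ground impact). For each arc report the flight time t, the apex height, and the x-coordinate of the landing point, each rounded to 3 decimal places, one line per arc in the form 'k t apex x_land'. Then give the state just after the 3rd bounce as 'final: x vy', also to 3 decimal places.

1 2.774 18.351 9.875
2 2.835 10.049 19.968
3 2.098 5.503 27.438
final: 27.438 7.763

Arc 1: start y=14.670, vy=8.580 → t=2.774, apex=18.351, x_land=9.875, impact vy=-19.158
  bounce: vy ← 0.74·19.158 = 14.177
Arc 2: start y=0.000, vy=14.177 → t=2.835, apex=10.049, x_land=19.968, impact vy=-14.177
  bounce: vy ← 0.74·14.177 = 10.491
Arc 3: start y=0.000, vy=10.491 → t=2.098, apex=5.503, x_land=27.438, impact vy=-10.491
  bounce: vy ← 0.74·10.491 = 7.763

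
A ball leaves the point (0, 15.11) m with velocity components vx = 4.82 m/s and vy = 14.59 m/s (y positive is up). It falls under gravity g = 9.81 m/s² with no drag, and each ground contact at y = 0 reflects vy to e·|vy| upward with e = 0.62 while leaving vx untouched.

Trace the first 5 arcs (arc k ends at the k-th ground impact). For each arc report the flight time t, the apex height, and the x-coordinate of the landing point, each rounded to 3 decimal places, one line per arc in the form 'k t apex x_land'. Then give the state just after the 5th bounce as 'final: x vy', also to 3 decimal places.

Arc 1: start y=15.110, vy=14.590 → t=3.788, apex=25.960, x_land=18.257, impact vy=-22.568
  bounce: vy ← 0.62·22.568 = 13.992
Arc 2: start y=0.000, vy=13.992 → t=2.853, apex=9.979, x_land=32.007, impact vy=-13.992
  bounce: vy ← 0.62·13.992 = 8.675
Arc 3: start y=0.000, vy=8.675 → t=1.769, apex=3.836, x_land=40.532, impact vy=-8.675
  bounce: vy ← 0.62·8.675 = 5.379
Arc 4: start y=0.000, vy=5.379 → t=1.097, apex=1.475, x_land=45.817, impact vy=-5.379
  bounce: vy ← 0.62·5.379 = 3.335
Arc 5: start y=0.000, vy=3.335 → t=0.680, apex=0.567, x_land=49.094, impact vy=-3.335
  bounce: vy ← 0.62·3.335 = 2.068

1 3.788 25.960 18.257
2 2.853 9.979 32.007
3 1.769 3.836 40.532
4 1.097 1.475 45.817
5 0.680 0.567 49.094
final: 49.094 2.068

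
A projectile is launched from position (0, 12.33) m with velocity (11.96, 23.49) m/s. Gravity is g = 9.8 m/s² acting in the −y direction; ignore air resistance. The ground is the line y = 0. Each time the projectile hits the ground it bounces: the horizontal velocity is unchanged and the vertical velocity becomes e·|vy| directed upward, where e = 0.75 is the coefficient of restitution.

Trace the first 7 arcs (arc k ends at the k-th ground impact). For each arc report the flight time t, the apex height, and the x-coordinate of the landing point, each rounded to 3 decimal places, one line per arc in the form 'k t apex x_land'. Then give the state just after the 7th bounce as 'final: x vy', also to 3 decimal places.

1 5.271 40.482 63.044
2 4.311 22.771 114.609
3 3.234 12.809 153.283
4 2.425 7.205 182.288
5 1.819 4.053 204.042
6 1.364 2.280 220.358
7 1.023 1.282 232.594
final: 232.594 3.760

Arc 1: start y=12.330, vy=23.490 → t=5.271, apex=40.482, x_land=63.044, impact vy=-28.168
  bounce: vy ← 0.75·28.168 = 21.126
Arc 2: start y=0.000, vy=21.126 → t=4.311, apex=22.771, x_land=114.609, impact vy=-21.126
  bounce: vy ← 0.75·21.126 = 15.845
Arc 3: start y=0.000, vy=15.845 → t=3.234, apex=12.809, x_land=153.283, impact vy=-15.845
  bounce: vy ← 0.75·15.845 = 11.883
Arc 4: start y=0.000, vy=11.883 → t=2.425, apex=7.205, x_land=182.288, impact vy=-11.883
  bounce: vy ← 0.75·11.883 = 8.913
Arc 5: start y=0.000, vy=8.913 → t=1.819, apex=4.053, x_land=204.042, impact vy=-8.913
  bounce: vy ← 0.75·8.913 = 6.684
Arc 6: start y=0.000, vy=6.684 → t=1.364, apex=2.280, x_land=220.358, impact vy=-6.684
  bounce: vy ← 0.75·6.684 = 5.013
Arc 7: start y=0.000, vy=5.013 → t=1.023, apex=1.282, x_land=232.594, impact vy=-5.013
  bounce: vy ← 0.75·5.013 = 3.760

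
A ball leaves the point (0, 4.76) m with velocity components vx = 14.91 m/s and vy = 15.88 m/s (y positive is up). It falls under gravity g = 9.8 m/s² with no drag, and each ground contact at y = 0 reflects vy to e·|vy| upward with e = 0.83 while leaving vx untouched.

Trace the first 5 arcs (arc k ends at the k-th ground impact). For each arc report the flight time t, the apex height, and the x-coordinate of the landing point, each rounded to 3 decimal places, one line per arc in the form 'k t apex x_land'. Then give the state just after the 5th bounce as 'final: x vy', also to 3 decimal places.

1 3.517 17.626 52.439
2 3.148 12.143 99.381
3 2.613 8.365 138.343
4 2.169 5.763 170.682
5 1.800 3.970 197.523
final: 197.523 7.321

Arc 1: start y=4.760, vy=15.880 → t=3.517, apex=17.626, x_land=52.439, impact vy=-18.587
  bounce: vy ← 0.83·18.587 = 15.427
Arc 2: start y=0.000, vy=15.427 → t=3.148, apex=12.143, x_land=99.381, impact vy=-15.427
  bounce: vy ← 0.83·15.427 = 12.804
Arc 3: start y=0.000, vy=12.804 → t=2.613, apex=8.365, x_land=138.343, impact vy=-12.804
  bounce: vy ← 0.83·12.804 = 10.628
Arc 4: start y=0.000, vy=10.628 → t=2.169, apex=5.763, x_land=170.682, impact vy=-10.628
  bounce: vy ← 0.83·10.628 = 8.821
Arc 5: start y=0.000, vy=8.821 → t=1.800, apex=3.970, x_land=197.523, impact vy=-8.821
  bounce: vy ← 0.83·8.821 = 7.321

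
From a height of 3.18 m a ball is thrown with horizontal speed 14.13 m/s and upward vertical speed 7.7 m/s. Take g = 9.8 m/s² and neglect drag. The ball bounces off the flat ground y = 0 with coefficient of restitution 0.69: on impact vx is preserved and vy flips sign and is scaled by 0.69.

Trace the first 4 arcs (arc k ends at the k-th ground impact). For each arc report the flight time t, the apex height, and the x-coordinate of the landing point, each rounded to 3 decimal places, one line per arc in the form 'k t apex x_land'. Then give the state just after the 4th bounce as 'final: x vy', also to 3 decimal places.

1 1.911 6.205 27.003
2 1.553 2.954 48.946
3 1.072 1.406 64.086
4 0.739 0.670 74.533
final: 74.533 2.500

Arc 1: start y=3.180, vy=7.700 → t=1.911, apex=6.205, x_land=27.003, impact vy=-11.028
  bounce: vy ← 0.69·11.028 = 7.609
Arc 2: start y=0.000, vy=7.609 → t=1.553, apex=2.954, x_land=48.946, impact vy=-7.609
  bounce: vy ← 0.69·7.609 = 5.250
Arc 3: start y=0.000, vy=5.250 → t=1.072, apex=1.406, x_land=64.086, impact vy=-5.250
  bounce: vy ← 0.69·5.250 = 3.623
Arc 4: start y=0.000, vy=3.623 → t=0.739, apex=0.670, x_land=74.533, impact vy=-3.623
  bounce: vy ← 0.69·3.623 = 2.500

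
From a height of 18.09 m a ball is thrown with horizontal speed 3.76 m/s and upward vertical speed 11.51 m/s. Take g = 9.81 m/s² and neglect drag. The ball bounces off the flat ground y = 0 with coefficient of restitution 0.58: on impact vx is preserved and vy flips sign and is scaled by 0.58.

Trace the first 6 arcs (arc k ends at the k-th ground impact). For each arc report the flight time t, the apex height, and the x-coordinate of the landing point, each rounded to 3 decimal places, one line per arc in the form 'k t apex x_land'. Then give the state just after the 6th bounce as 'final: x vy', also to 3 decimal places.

Arc 1: start y=18.090, vy=11.510 → t=3.424, apex=24.842, x_land=12.873, impact vy=-22.077
  bounce: vy ← 0.58·22.077 = 12.805
Arc 2: start y=0.000, vy=12.805 → t=2.611, apex=8.357, x_land=22.689, impact vy=-12.805
  bounce: vy ← 0.58·12.805 = 7.427
Arc 3: start y=0.000, vy=7.427 → t=1.514, apex=2.811, x_land=28.382, impact vy=-7.427
  bounce: vy ← 0.58·7.427 = 4.308
Arc 4: start y=0.000, vy=4.308 → t=0.878, apex=0.946, x_land=31.684, impact vy=-4.308
  bounce: vy ← 0.58·4.308 = 2.498
Arc 5: start y=0.000, vy=2.498 → t=0.509, apex=0.318, x_land=33.599, impact vy=-2.498
  bounce: vy ← 0.58·2.498 = 1.449
Arc 6: start y=0.000, vy=1.449 → t=0.295, apex=0.107, x_land=34.710, impact vy=-1.449
  bounce: vy ← 0.58·1.449 = 0.840

1 3.424 24.842 12.873
2 2.611 8.357 22.689
3 1.514 2.811 28.382
4 0.878 0.946 31.684
5 0.509 0.318 33.599
6 0.295 0.107 34.710
final: 34.710 0.840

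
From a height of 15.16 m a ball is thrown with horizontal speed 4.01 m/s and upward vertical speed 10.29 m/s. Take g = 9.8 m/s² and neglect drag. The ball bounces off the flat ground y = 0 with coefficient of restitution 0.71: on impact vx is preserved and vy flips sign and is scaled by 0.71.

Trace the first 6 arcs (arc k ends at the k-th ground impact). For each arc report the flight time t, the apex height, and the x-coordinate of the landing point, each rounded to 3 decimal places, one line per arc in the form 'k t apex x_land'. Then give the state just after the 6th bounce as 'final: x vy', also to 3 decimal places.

1 3.099 20.562 12.425
2 2.909 10.365 24.090
3 2.065 5.225 32.371
4 1.466 2.634 38.252
5 1.041 1.328 42.426
6 0.739 0.669 45.391
final: 45.391 2.572

Arc 1: start y=15.160, vy=10.290 → t=3.099, apex=20.562, x_land=12.425, impact vy=-20.075
  bounce: vy ← 0.71·20.075 = 14.254
Arc 2: start y=0.000, vy=14.254 → t=2.909, apex=10.365, x_land=24.090, impact vy=-14.254
  bounce: vy ← 0.71·14.254 = 10.120
Arc 3: start y=0.000, vy=10.120 → t=2.065, apex=5.225, x_land=32.371, impact vy=-10.120
  bounce: vy ← 0.71·10.120 = 7.185
Arc 4: start y=0.000, vy=7.185 → t=1.466, apex=2.634, x_land=38.252, impact vy=-7.185
  bounce: vy ← 0.71·7.185 = 5.101
Arc 5: start y=0.000, vy=5.101 → t=1.041, apex=1.328, x_land=42.426, impact vy=-5.101
  bounce: vy ← 0.71·5.101 = 3.622
Arc 6: start y=0.000, vy=3.622 → t=0.739, apex=0.669, x_land=45.391, impact vy=-3.622
  bounce: vy ← 0.71·3.622 = 2.572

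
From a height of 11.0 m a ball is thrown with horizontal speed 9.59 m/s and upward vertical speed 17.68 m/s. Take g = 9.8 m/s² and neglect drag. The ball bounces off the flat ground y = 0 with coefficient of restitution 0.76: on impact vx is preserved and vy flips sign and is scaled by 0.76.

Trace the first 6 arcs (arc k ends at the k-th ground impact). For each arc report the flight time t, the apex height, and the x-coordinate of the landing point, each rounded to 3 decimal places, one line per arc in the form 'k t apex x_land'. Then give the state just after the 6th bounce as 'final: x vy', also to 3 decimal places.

1 4.149 26.948 39.791
2 3.565 15.565 73.975
3 2.709 8.990 99.955
4 2.059 5.193 119.700
5 1.565 2.999 134.706
6 1.189 1.732 146.111
final: 146.111 4.429

Arc 1: start y=11.000, vy=17.680 → t=4.149, apex=26.948, x_land=39.791, impact vy=-22.982
  bounce: vy ← 0.76·22.982 = 17.466
Arc 2: start y=0.000, vy=17.466 → t=3.565, apex=15.565, x_land=73.975, impact vy=-17.466
  bounce: vy ← 0.76·17.466 = 13.275
Arc 3: start y=0.000, vy=13.275 → t=2.709, apex=8.990, x_land=99.955, impact vy=-13.275
  bounce: vy ← 0.76·13.275 = 10.089
Arc 4: start y=0.000, vy=10.089 → t=2.059, apex=5.193, x_land=119.700, impact vy=-10.089
  bounce: vy ← 0.76·10.089 = 7.667
Arc 5: start y=0.000, vy=7.667 → t=1.565, apex=2.999, x_land=134.706, impact vy=-7.667
  bounce: vy ← 0.76·7.667 = 5.827
Arc 6: start y=0.000, vy=5.827 → t=1.189, apex=1.732, x_land=146.111, impact vy=-5.827
  bounce: vy ← 0.76·5.827 = 4.429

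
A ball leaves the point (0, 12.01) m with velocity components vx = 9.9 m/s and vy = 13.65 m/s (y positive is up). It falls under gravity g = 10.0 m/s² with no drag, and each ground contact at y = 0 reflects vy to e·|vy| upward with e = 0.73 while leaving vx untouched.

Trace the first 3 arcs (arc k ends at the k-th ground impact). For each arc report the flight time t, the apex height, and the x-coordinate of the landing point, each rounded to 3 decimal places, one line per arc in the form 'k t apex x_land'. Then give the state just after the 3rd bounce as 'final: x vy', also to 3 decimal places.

Arc 1: start y=12.010, vy=13.650 → t=3.430, apex=21.326, x_land=33.959, impact vy=-20.652
  bounce: vy ← 0.73·20.652 = 15.076
Arc 2: start y=0.000, vy=15.076 → t=3.015, apex=11.365, x_land=63.810, impact vy=-15.076
  bounce: vy ← 0.73·15.076 = 11.006
Arc 3: start y=0.000, vy=11.006 → t=2.201, apex=6.056, x_land=85.602, impact vy=-11.006
  bounce: vy ← 0.73·11.006 = 8.034

1 3.430 21.326 33.959
2 3.015 11.365 63.810
3 2.201 6.056 85.602
final: 85.602 8.034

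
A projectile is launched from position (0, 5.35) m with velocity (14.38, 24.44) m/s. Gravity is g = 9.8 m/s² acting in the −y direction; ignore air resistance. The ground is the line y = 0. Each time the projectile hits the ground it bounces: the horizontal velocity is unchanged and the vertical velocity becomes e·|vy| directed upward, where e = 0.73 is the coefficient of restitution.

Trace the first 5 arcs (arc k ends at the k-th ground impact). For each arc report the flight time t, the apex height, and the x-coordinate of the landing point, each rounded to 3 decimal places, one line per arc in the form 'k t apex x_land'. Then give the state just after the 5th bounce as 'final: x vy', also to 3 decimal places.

Arc 1: start y=5.350, vy=24.440 → t=5.198, apex=35.825, x_land=74.745, impact vy=-26.499
  bounce: vy ← 0.73·26.499 = 19.344
Arc 2: start y=0.000, vy=19.344 → t=3.948, apex=19.091, x_land=131.513, impact vy=-19.344
  bounce: vy ← 0.73·19.344 = 14.121
Arc 3: start y=0.000, vy=14.121 → t=2.882, apex=10.174, x_land=172.954, impact vy=-14.121
  bounce: vy ← 0.73·14.121 = 10.308
Arc 4: start y=0.000, vy=10.308 → t=2.104, apex=5.422, x_land=203.206, impact vy=-10.308
  bounce: vy ← 0.73·10.308 = 7.525
Arc 5: start y=0.000, vy=7.525 → t=1.536, apex=2.889, x_land=225.290, impact vy=-7.525
  bounce: vy ← 0.73·7.525 = 5.493

1 5.198 35.825 74.745
2 3.948 19.091 131.513
3 2.882 10.174 172.954
4 2.104 5.422 203.206
5 1.536 2.889 225.290
final: 225.290 5.493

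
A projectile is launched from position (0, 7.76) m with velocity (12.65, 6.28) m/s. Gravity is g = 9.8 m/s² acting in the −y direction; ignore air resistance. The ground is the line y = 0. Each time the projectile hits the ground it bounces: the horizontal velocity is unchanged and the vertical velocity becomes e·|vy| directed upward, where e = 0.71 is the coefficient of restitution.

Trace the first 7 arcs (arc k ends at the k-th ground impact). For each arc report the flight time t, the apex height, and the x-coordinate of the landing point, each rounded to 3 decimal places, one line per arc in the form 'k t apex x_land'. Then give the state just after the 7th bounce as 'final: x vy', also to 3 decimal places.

1 2.053 9.772 25.971
2 2.005 4.926 51.338
3 1.424 2.483 69.349
4 1.011 1.252 82.137
5 0.718 0.631 91.216
6 0.510 0.318 97.662
7 0.362 0.160 102.239
final: 102.239 1.259

Arc 1: start y=7.760, vy=6.280 → t=2.053, apex=9.772, x_land=25.971, impact vy=-13.840
  bounce: vy ← 0.71·13.840 = 9.826
Arc 2: start y=0.000, vy=9.826 → t=2.005, apex=4.926, x_land=51.338, impact vy=-9.826
  bounce: vy ← 0.71·9.826 = 6.977
Arc 3: start y=0.000, vy=6.977 → t=1.424, apex=2.483, x_land=69.349, impact vy=-6.977
  bounce: vy ← 0.71·6.977 = 4.953
Arc 4: start y=0.000, vy=4.953 → t=1.011, apex=1.252, x_land=82.137, impact vy=-4.953
  bounce: vy ← 0.71·4.953 = 3.517
Arc 5: start y=0.000, vy=3.517 → t=0.718, apex=0.631, x_land=91.216, impact vy=-3.517
  bounce: vy ← 0.71·3.517 = 2.497
Arc 6: start y=0.000, vy=2.497 → t=0.510, apex=0.318, x_land=97.662, impact vy=-2.497
  bounce: vy ← 0.71·2.497 = 1.773
Arc 7: start y=0.000, vy=1.773 → t=0.362, apex=0.160, x_land=102.239, impact vy=-1.773
  bounce: vy ← 0.71·1.773 = 1.259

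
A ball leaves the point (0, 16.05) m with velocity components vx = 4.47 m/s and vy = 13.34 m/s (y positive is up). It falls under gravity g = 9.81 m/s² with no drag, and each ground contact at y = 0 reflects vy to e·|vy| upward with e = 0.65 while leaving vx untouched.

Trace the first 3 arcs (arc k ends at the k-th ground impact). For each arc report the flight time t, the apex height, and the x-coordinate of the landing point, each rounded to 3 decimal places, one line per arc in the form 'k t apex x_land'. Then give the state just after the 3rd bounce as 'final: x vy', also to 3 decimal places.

Arc 1: start y=16.050, vy=13.340 → t=3.623, apex=25.120, x_land=16.194, impact vy=-22.200
  bounce: vy ← 0.65·22.200 = 14.430
Arc 2: start y=0.000, vy=14.430 → t=2.942, apex=10.613, x_land=29.345, impact vy=-14.430
  bounce: vy ← 0.65·14.430 = 9.380
Arc 3: start y=0.000, vy=9.380 → t=1.912, apex=4.484, x_land=37.893, impact vy=-9.380
  bounce: vy ← 0.65·9.380 = 6.097

1 3.623 25.120 16.194
2 2.942 10.613 29.345
3 1.912 4.484 37.893
final: 37.893 6.097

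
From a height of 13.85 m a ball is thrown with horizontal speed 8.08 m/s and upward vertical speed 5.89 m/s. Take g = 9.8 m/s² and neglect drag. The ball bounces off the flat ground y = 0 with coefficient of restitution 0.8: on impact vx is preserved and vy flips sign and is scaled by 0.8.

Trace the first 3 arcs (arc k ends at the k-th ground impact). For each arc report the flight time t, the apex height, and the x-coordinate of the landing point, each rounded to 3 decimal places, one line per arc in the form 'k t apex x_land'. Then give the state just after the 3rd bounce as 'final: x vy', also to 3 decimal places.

1 2.386 15.620 19.283
2 2.857 9.997 42.365
3 2.285 6.398 60.830
final: 60.830 8.959

Arc 1: start y=13.850, vy=5.890 → t=2.386, apex=15.620, x_land=19.283, impact vy=-17.497
  bounce: vy ← 0.8·17.497 = 13.998
Arc 2: start y=0.000, vy=13.998 → t=2.857, apex=9.997, x_land=42.365, impact vy=-13.998
  bounce: vy ← 0.8·13.998 = 11.198
Arc 3: start y=0.000, vy=11.198 → t=2.285, apex=6.398, x_land=60.830, impact vy=-11.198
  bounce: vy ← 0.8·11.198 = 8.959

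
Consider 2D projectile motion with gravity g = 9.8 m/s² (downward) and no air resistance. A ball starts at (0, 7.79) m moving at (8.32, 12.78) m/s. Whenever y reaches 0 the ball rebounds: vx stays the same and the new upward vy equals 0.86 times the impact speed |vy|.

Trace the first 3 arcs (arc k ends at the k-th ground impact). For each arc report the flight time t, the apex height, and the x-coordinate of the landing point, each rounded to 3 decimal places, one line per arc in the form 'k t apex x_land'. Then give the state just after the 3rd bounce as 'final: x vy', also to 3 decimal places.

Arc 1: start y=7.790, vy=12.780 → t=3.118, apex=16.123, x_land=25.942, impact vy=-17.777
  bounce: vy ← 0.86·17.777 = 15.288
Arc 2: start y=0.000, vy=15.288 → t=3.120, apex=11.925, x_land=51.900, impact vy=-15.288
  bounce: vy ← 0.86·15.288 = 13.148
Arc 3: start y=0.000, vy=13.148 → t=2.683, apex=8.819, x_land=74.225, impact vy=-13.148
  bounce: vy ← 0.86·13.148 = 11.307

1 3.118 16.123 25.942
2 3.120 11.925 51.900
3 2.683 8.819 74.225
final: 74.225 11.307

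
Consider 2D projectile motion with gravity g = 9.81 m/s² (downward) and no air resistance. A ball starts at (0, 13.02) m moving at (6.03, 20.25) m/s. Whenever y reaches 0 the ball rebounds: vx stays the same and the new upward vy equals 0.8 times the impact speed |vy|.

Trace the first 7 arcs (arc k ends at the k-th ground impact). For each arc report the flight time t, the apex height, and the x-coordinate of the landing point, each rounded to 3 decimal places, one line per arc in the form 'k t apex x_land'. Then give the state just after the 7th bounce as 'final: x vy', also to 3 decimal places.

Arc 1: start y=13.020, vy=20.250 → t=4.694, apex=33.920, x_land=28.304, impact vy=-25.798
  bounce: vy ← 0.8·25.798 = 20.638
Arc 2: start y=0.000, vy=20.638 → t=4.208, apex=21.709, x_land=53.676, impact vy=-20.638
  bounce: vy ← 0.8·20.638 = 16.510
Arc 3: start y=0.000, vy=16.510 → t=3.366, apex=13.894, x_land=73.973, impact vy=-16.510
  bounce: vy ← 0.8·16.510 = 13.208
Arc 4: start y=0.000, vy=13.208 → t=2.693, apex=8.892, x_land=90.211, impact vy=-13.208
  bounce: vy ← 0.8·13.208 = 10.567
Arc 5: start y=0.000, vy=10.567 → t=2.154, apex=5.691, x_land=103.201, impact vy=-10.567
  bounce: vy ← 0.8·10.567 = 8.453
Arc 6: start y=0.000, vy=8.453 → t=1.723, apex=3.642, x_land=113.594, impact vy=-8.453
  bounce: vy ← 0.8·8.453 = 6.763
Arc 7: start y=0.000, vy=6.763 → t=1.379, apex=2.331, x_land=121.907, impact vy=-6.763
  bounce: vy ← 0.8·6.763 = 5.410

1 4.694 33.920 28.304
2 4.208 21.709 53.676
3 3.366 13.894 73.973
4 2.693 8.892 90.211
5 2.154 5.691 103.201
6 1.723 3.642 113.594
7 1.379 2.331 121.907
final: 121.907 5.410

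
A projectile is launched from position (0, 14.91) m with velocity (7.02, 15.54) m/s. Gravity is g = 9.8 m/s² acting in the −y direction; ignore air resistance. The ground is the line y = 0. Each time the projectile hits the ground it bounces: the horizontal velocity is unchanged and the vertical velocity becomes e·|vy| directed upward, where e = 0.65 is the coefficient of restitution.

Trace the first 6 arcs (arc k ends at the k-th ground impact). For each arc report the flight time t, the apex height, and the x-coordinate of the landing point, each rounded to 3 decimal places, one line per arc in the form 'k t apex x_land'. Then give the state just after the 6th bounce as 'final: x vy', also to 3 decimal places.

Arc 1: start y=14.910, vy=15.540 → t=3.943, apex=27.231, x_land=27.681, impact vy=-23.103
  bounce: vy ← 0.65·23.103 = 15.017
Arc 2: start y=0.000, vy=15.017 → t=3.065, apex=11.505, x_land=49.194, impact vy=-15.017
  bounce: vy ← 0.65·15.017 = 9.761
Arc 3: start y=0.000, vy=9.761 → t=1.992, apex=4.861, x_land=63.178, impact vy=-9.761
  bounce: vy ← 0.65·9.761 = 6.345
Arc 4: start y=0.000, vy=6.345 → t=1.295, apex=2.054, x_land=72.268, impact vy=-6.345
  bounce: vy ← 0.65·6.345 = 4.124
Arc 5: start y=0.000, vy=4.124 → t=0.842, apex=0.868, x_land=78.176, impact vy=-4.124
  bounce: vy ← 0.65·4.124 = 2.681
Arc 6: start y=0.000, vy=2.681 → t=0.547, apex=0.367, x_land=82.016, impact vy=-2.681
  bounce: vy ← 0.65·2.681 = 1.742

1 3.943 27.231 27.681
2 3.065 11.505 49.194
3 1.992 4.861 63.178
4 1.295 2.054 72.268
5 0.842 0.868 78.176
6 0.547 0.367 82.016
final: 82.016 1.742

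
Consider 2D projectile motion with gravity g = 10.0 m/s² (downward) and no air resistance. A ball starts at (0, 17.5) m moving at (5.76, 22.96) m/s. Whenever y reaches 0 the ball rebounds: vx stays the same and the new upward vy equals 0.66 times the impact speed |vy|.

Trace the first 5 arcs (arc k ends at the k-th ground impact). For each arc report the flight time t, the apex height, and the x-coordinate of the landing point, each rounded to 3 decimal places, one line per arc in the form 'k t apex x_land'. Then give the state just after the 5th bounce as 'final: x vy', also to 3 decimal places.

1 5.258 43.858 30.284
2 3.909 19.105 52.803
3 2.580 8.322 67.665
4 1.703 3.625 77.474
5 1.124 1.579 83.948
final: 83.948 3.709

Arc 1: start y=17.500, vy=22.960 → t=5.258, apex=43.858, x_land=30.284, impact vy=-29.617
  bounce: vy ← 0.66·29.617 = 19.547
Arc 2: start y=0.000, vy=19.547 → t=3.909, apex=19.105, x_land=52.803, impact vy=-19.547
  bounce: vy ← 0.66·19.547 = 12.901
Arc 3: start y=0.000, vy=12.901 → t=2.580, apex=8.322, x_land=67.665, impact vy=-12.901
  bounce: vy ← 0.66·12.901 = 8.515
Arc 4: start y=0.000, vy=8.515 → t=1.703, apex=3.625, x_land=77.474, impact vy=-8.515
  bounce: vy ← 0.66·8.515 = 5.620
Arc 5: start y=0.000, vy=5.620 → t=1.124, apex=1.579, x_land=83.948, impact vy=-5.620
  bounce: vy ← 0.66·5.620 = 3.709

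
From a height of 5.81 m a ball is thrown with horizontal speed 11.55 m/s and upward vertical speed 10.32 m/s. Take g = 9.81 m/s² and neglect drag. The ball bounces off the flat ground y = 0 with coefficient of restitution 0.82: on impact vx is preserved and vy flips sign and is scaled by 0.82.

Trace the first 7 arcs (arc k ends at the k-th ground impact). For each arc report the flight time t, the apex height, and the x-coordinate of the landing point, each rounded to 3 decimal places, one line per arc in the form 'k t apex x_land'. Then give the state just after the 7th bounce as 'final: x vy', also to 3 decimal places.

1 2.566 11.238 29.633
2 2.482 7.557 58.305
3 2.036 5.081 81.816
4 1.669 3.417 101.095
5 1.369 2.297 116.904
6 1.122 1.545 129.867
7 0.920 1.039 140.497
final: 140.497 3.702

Arc 1: start y=5.810, vy=10.320 → t=2.566, apex=11.238, x_land=29.633, impact vy=-14.849
  bounce: vy ← 0.82·14.849 = 12.176
Arc 2: start y=0.000, vy=12.176 → t=2.482, apex=7.557, x_land=58.305, impact vy=-12.176
  bounce: vy ← 0.82·12.176 = 9.985
Arc 3: start y=0.000, vy=9.985 → t=2.036, apex=5.081, x_land=81.816, impact vy=-9.985
  bounce: vy ← 0.82·9.985 = 8.187
Arc 4: start y=0.000, vy=8.187 → t=1.669, apex=3.417, x_land=101.095, impact vy=-8.187
  bounce: vy ← 0.82·8.187 = 6.714
Arc 5: start y=0.000, vy=6.714 → t=1.369, apex=2.297, x_land=116.904, impact vy=-6.714
  bounce: vy ← 0.82·6.714 = 5.505
Arc 6: start y=0.000, vy=5.505 → t=1.122, apex=1.545, x_land=129.867, impact vy=-5.505
  bounce: vy ← 0.82·5.505 = 4.514
Arc 7: start y=0.000, vy=4.514 → t=0.920, apex=1.039, x_land=140.497, impact vy=-4.514
  bounce: vy ← 0.82·4.514 = 3.702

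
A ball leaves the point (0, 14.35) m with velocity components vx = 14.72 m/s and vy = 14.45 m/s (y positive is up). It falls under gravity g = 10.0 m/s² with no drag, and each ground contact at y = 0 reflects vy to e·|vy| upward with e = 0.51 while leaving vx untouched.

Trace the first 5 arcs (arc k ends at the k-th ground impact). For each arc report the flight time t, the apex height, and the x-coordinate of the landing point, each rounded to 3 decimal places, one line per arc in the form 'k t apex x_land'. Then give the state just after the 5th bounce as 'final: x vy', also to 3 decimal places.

Arc 1: start y=14.350, vy=14.450 → t=3.672, apex=24.790, x_land=54.047, impact vy=-22.267
  bounce: vy ← 0.51·22.267 = 11.356
Arc 2: start y=0.000, vy=11.356 → t=2.271, apex=6.448, x_land=87.479, impact vy=-11.356
  bounce: vy ← 0.51·11.356 = 5.792
Arc 3: start y=0.000, vy=5.792 → t=1.158, apex=1.677, x_land=104.529, impact vy=-5.792
  bounce: vy ← 0.51·5.792 = 2.954
Arc 4: start y=0.000, vy=2.954 → t=0.591, apex=0.436, x_land=113.225, impact vy=-2.954
  bounce: vy ← 0.51·2.954 = 1.506
Arc 5: start y=0.000, vy=1.506 → t=0.301, apex=0.113, x_land=117.660, impact vy=-1.506
  bounce: vy ← 0.51·1.506 = 0.768

1 3.672 24.790 54.047
2 2.271 6.448 87.479
3 1.158 1.677 104.529
4 0.591 0.436 113.225
5 0.301 0.113 117.660
final: 117.660 0.768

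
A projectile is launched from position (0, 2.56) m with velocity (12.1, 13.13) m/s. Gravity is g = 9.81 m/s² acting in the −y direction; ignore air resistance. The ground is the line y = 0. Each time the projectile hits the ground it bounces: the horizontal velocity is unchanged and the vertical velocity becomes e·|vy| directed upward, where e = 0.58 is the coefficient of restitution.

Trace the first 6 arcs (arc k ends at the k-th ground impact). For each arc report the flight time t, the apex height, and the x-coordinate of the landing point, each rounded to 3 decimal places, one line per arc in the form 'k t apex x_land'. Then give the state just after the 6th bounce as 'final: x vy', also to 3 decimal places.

1 2.859 11.347 34.599
2 1.764 3.817 55.947
3 1.023 1.284 68.329
4 0.594 0.432 75.510
5 0.344 0.145 79.675
6 0.200 0.049 82.091
final: 82.091 0.568

Arc 1: start y=2.560, vy=13.130 → t=2.859, apex=11.347, x_land=34.599, impact vy=-14.921
  bounce: vy ← 0.58·14.921 = 8.654
Arc 2: start y=0.000, vy=8.654 → t=1.764, apex=3.817, x_land=55.947, impact vy=-8.654
  bounce: vy ← 0.58·8.654 = 5.019
Arc 3: start y=0.000, vy=5.019 → t=1.023, apex=1.284, x_land=68.329, impact vy=-5.019
  bounce: vy ← 0.58·5.019 = 2.911
Arc 4: start y=0.000, vy=2.911 → t=0.594, apex=0.432, x_land=75.510, impact vy=-2.911
  bounce: vy ← 0.58·2.911 = 1.688
Arc 5: start y=0.000, vy=1.688 → t=0.344, apex=0.145, x_land=79.675, impact vy=-1.688
  bounce: vy ← 0.58·1.688 = 0.979
Arc 6: start y=0.000, vy=0.979 → t=0.200, apex=0.049, x_land=82.091, impact vy=-0.979
  bounce: vy ← 0.58·0.979 = 0.568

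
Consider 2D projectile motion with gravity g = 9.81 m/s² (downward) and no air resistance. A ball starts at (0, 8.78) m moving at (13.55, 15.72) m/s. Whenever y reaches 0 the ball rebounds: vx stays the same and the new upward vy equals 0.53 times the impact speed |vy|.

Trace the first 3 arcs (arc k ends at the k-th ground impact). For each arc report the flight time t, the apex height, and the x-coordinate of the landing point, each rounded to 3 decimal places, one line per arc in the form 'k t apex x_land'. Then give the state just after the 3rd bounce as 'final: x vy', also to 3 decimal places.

1 3.690 21.375 49.999
2 2.213 6.004 79.983
3 1.173 1.687 95.874
final: 95.874 3.049

Arc 1: start y=8.780, vy=15.720 → t=3.690, apex=21.375, x_land=49.999, impact vy=-20.479
  bounce: vy ← 0.53·20.479 = 10.854
Arc 2: start y=0.000, vy=10.854 → t=2.213, apex=6.004, x_land=79.983, impact vy=-10.854
  bounce: vy ← 0.53·10.854 = 5.753
Arc 3: start y=0.000, vy=5.753 → t=1.173, apex=1.687, x_land=95.874, impact vy=-5.753
  bounce: vy ← 0.53·5.753 = 3.049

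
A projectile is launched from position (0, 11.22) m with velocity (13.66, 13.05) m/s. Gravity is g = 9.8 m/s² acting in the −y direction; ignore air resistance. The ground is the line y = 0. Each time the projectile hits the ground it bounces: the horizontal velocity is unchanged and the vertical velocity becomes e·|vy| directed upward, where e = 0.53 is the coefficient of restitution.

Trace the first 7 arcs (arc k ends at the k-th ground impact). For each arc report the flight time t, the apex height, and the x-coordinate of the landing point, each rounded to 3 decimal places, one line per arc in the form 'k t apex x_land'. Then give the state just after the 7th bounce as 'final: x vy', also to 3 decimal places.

1 3.347 19.909 45.725
2 2.137 5.592 74.911
3 1.132 1.571 90.380
4 0.600 0.441 98.578
5 0.318 0.124 102.924
6 0.169 0.035 105.227
7 0.089 0.010 106.447
final: 106.447 0.232

Arc 1: start y=11.220, vy=13.050 → t=3.347, apex=19.909, x_land=45.725, impact vy=-19.754
  bounce: vy ← 0.53·19.754 = 10.470
Arc 2: start y=0.000, vy=10.470 → t=2.137, apex=5.592, x_land=74.911, impact vy=-10.470
  bounce: vy ← 0.53·10.470 = 5.549
Arc 3: start y=0.000, vy=5.549 → t=1.132, apex=1.571, x_land=90.380, impact vy=-5.549
  bounce: vy ← 0.53·5.549 = 2.941
Arc 4: start y=0.000, vy=2.941 → t=0.600, apex=0.441, x_land=98.578, impact vy=-2.941
  bounce: vy ← 0.53·2.941 = 1.559
Arc 5: start y=0.000, vy=1.559 → t=0.318, apex=0.124, x_land=102.924, impact vy=-1.559
  bounce: vy ← 0.53·1.559 = 0.826
Arc 6: start y=0.000, vy=0.826 → t=0.169, apex=0.035, x_land=105.227, impact vy=-0.826
  bounce: vy ← 0.53·0.826 = 0.438
Arc 7: start y=0.000, vy=0.438 → t=0.089, apex=0.010, x_land=106.447, impact vy=-0.438
  bounce: vy ← 0.53·0.438 = 0.232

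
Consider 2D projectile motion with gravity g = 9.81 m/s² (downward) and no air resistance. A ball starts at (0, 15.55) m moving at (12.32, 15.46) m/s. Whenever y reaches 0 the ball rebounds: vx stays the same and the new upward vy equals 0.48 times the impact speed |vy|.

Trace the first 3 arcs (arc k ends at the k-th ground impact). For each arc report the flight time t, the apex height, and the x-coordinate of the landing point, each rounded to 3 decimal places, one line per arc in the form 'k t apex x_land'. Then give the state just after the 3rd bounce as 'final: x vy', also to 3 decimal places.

Arc 1: start y=15.550, vy=15.460 → t=3.954, apex=27.732, x_land=48.710, impact vy=-23.326
  bounce: vy ← 0.48·23.326 = 11.196
Arc 2: start y=0.000, vy=11.196 → t=2.283, apex=6.389, x_land=76.832, impact vy=-11.196
  bounce: vy ← 0.48·11.196 = 5.374
Arc 3: start y=0.000, vy=5.374 → t=1.096, apex=1.472, x_land=90.331, impact vy=-5.374
  bounce: vy ← 0.48·5.374 = 2.580

1 3.954 27.732 48.710
2 2.283 6.389 76.832
3 1.096 1.472 90.331
final: 90.331 2.580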